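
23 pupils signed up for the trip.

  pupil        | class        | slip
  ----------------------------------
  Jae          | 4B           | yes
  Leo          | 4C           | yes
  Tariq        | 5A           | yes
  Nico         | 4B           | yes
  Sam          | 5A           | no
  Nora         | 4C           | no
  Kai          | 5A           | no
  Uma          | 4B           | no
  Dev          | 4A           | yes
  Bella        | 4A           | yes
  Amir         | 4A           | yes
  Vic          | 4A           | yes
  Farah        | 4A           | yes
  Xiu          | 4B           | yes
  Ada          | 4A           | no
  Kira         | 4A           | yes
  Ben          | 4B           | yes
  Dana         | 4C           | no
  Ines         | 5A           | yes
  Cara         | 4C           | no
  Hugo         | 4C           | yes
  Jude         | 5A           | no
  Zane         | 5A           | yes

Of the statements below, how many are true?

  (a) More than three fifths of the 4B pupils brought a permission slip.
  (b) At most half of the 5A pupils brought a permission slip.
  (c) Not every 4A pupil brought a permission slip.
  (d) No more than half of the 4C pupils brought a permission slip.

4

(a) 4B: |A| = 5, |A ∩ B| = 4; needs |A ∩ B| / |A| > 3/5 — true.
(b) 5A: |A| = 6, |A ∩ B| = 3; needs |A ∩ B| ≤ |A ∖ B| — true.
(c) 4A: |A| = 7, |A ∩ B| = 6; needs A ⊄ B (|A ∖ B| ≥ 1) — true.
(d) 4C: |A| = 5, |A ∩ B| = 2; needs |A ∩ B| ≤ |A ∖ B| — true.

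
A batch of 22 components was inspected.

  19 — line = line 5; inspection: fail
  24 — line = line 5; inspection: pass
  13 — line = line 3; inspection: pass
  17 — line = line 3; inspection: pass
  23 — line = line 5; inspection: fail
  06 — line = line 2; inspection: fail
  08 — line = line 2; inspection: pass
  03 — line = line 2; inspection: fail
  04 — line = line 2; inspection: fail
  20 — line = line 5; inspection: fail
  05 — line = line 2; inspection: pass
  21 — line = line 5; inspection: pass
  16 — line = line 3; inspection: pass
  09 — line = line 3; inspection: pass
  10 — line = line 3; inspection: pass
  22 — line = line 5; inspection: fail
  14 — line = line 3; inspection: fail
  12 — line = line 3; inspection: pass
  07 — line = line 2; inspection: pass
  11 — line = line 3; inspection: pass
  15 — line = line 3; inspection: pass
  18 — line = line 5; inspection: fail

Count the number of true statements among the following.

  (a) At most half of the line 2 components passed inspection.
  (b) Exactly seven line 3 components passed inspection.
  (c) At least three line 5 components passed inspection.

(a) line 2: |A| = 6, |A ∩ B| = 3; needs |A ∩ B| ≤ |A ∖ B| — true.
(b) line 3: |A| = 9, |A ∩ B| = 8; needs |A ∩ B| = 7 — false.
(c) line 5: |A| = 7, |A ∩ B| = 2; needs |A ∩ B| ≥ 3 — false.

1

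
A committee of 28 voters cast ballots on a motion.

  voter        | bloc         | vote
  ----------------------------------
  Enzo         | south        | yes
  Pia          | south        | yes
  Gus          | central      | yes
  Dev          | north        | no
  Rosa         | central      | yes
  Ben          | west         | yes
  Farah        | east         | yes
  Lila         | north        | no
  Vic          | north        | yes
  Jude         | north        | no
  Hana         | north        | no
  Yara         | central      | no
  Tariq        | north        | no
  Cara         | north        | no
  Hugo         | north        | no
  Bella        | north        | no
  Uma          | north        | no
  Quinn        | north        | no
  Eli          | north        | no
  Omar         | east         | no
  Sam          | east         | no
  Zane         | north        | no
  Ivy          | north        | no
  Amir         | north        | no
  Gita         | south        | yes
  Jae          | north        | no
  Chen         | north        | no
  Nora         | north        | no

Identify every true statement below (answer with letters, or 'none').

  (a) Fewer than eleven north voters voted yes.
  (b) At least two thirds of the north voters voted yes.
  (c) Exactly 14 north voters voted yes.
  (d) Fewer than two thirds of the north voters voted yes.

(a), (d)

|A| = 18, |A ∩ B| = 1, |A ∖ B| = 17.
(a) |A ∩ B| < 11: holds.
(b) |A ∩ B| / |A| ≥ 2/3: fails.
(c) |A ∩ B| = 14: fails.
(d) |A ∩ B| / |A| < 2/3: holds.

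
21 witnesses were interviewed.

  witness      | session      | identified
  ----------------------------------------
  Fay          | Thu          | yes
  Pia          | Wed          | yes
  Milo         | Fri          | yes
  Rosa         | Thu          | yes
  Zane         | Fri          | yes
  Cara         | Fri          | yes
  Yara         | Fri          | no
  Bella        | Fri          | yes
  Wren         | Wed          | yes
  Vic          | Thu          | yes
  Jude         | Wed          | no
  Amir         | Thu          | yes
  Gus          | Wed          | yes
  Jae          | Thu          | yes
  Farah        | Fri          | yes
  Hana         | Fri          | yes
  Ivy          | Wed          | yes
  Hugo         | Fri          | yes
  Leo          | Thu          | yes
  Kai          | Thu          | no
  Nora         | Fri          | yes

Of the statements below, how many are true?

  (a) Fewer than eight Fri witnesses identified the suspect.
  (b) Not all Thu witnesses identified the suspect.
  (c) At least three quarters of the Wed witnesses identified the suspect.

2

(a) Fri: |A| = 9, |A ∩ B| = 8; needs |A ∩ B| < 8 — false.
(b) Thu: |A| = 7, |A ∩ B| = 6; needs A ⊄ B (|A ∖ B| ≥ 1) — true.
(c) Wed: |A| = 5, |A ∩ B| = 4; needs |A ∩ B| / |A| ≥ 3/4 — true.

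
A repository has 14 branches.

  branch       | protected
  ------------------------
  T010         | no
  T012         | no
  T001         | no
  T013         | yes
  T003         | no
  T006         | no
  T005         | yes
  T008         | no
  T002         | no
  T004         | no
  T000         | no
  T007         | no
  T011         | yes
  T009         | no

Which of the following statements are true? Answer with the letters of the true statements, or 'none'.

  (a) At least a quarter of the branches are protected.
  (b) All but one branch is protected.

none

|A| = 14, |A ∩ B| = 3, |A ∖ B| = 11.
(a) |A ∩ B| / |A| ≥ 1/4: fails.
(b) |A ∖ B| = 1: fails.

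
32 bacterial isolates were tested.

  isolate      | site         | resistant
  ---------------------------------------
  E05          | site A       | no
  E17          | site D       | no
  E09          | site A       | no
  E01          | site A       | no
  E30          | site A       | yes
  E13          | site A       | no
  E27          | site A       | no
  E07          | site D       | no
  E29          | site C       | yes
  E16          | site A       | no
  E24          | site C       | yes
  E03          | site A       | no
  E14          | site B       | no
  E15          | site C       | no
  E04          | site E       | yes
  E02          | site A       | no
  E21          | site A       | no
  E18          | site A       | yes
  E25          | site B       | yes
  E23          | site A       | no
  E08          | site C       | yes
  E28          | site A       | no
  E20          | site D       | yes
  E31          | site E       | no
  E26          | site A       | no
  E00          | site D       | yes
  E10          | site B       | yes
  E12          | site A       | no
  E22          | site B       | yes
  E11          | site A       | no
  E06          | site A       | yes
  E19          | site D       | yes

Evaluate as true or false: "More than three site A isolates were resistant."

The determiner here denotes the relation: |A ∩ B| > 3.
|A| = 17, |A ∩ B| = 3, |A ∖ B| = 14.
|A ∩ B| = 3, so the statement is false.

False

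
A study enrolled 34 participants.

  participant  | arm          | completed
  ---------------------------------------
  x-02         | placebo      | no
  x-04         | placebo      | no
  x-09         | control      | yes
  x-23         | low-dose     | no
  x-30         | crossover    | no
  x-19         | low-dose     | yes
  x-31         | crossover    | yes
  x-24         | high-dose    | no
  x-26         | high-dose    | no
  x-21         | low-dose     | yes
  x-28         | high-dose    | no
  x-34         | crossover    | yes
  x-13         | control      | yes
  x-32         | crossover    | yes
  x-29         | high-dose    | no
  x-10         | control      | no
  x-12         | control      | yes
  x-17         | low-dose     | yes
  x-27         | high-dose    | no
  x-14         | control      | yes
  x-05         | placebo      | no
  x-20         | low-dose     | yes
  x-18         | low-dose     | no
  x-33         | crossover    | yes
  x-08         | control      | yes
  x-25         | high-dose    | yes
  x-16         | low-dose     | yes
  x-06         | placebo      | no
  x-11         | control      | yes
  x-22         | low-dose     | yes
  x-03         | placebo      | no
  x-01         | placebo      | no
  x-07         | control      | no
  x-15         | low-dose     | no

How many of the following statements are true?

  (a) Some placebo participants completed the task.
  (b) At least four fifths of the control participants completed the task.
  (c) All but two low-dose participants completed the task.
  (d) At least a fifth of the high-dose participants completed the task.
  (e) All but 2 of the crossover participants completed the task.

0

(a) placebo: |A| = 6, |A ∩ B| = 0; needs A ∩ B ≠ ∅ (|A ∩ B| ≥ 1) — false.
(b) control: |A| = 8, |A ∩ B| = 6; needs |A ∩ B| / |A| ≥ 4/5 — false.
(c) low-dose: |A| = 9, |A ∩ B| = 6; needs |A ∖ B| = 2 — false.
(d) high-dose: |A| = 6, |A ∩ B| = 1; needs |A ∩ B| / |A| ≥ 1/5 — false.
(e) crossover: |A| = 5, |A ∩ B| = 4; needs |A ∖ B| = 2 — false.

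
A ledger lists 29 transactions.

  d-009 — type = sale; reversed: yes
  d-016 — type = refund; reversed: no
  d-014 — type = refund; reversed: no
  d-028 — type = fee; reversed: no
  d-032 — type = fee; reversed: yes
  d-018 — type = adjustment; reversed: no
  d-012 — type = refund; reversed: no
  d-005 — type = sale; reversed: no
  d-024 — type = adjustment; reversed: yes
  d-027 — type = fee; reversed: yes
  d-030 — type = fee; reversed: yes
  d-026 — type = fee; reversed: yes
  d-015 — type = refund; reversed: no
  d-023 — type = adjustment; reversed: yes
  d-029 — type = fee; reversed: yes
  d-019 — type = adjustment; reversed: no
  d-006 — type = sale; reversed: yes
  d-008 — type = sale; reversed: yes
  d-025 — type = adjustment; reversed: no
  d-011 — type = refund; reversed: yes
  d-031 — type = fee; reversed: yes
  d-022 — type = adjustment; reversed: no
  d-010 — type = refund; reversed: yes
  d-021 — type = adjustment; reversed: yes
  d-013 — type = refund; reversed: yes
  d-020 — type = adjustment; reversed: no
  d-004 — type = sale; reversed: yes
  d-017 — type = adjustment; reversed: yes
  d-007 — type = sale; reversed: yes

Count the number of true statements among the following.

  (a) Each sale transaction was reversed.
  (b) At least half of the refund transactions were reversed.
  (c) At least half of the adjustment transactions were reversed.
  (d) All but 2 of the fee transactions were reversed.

0

(a) sale: |A| = 6, |A ∩ B| = 5; needs A ⊆ B, i.e. every element of A is in B (|A ∖ B| = 0) — false.
(b) refund: |A| = 7, |A ∩ B| = 3; needs |A ∩ B| ≥ |A ∖ B| — false.
(c) adjustment: |A| = 9, |A ∩ B| = 4; needs |A ∩ B| ≥ |A ∖ B| — false.
(d) fee: |A| = 7, |A ∩ B| = 6; needs |A ∖ B| = 2 — false.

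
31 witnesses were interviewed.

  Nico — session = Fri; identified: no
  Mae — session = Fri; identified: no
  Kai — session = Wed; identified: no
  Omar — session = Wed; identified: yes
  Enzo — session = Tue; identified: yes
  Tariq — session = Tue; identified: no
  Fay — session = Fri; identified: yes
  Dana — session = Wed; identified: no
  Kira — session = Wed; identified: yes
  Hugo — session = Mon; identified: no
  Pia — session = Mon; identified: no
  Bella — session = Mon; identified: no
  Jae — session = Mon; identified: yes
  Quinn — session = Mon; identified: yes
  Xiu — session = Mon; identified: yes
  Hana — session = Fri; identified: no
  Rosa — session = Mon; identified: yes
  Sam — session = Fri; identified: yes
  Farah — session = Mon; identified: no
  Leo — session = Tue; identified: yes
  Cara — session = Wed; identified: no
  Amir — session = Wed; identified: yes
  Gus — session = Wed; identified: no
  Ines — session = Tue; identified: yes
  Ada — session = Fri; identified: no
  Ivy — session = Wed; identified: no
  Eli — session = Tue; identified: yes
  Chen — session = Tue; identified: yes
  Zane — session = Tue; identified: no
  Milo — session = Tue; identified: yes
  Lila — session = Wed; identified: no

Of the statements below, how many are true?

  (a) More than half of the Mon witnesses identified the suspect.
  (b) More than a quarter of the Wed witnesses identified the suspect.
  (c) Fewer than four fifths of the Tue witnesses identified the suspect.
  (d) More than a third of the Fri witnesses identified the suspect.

2

(a) Mon: |A| = 8, |A ∩ B| = 4; needs |A ∩ B| > |A ∖ B| — false.
(b) Wed: |A| = 9, |A ∩ B| = 3; needs |A ∩ B| / |A| > 1/4 — true.
(c) Tue: |A| = 8, |A ∩ B| = 6; needs |A ∩ B| / |A| < 4/5 — true.
(d) Fri: |A| = 6, |A ∩ B| = 2; needs |A ∩ B| / |A| > 1/3 — false.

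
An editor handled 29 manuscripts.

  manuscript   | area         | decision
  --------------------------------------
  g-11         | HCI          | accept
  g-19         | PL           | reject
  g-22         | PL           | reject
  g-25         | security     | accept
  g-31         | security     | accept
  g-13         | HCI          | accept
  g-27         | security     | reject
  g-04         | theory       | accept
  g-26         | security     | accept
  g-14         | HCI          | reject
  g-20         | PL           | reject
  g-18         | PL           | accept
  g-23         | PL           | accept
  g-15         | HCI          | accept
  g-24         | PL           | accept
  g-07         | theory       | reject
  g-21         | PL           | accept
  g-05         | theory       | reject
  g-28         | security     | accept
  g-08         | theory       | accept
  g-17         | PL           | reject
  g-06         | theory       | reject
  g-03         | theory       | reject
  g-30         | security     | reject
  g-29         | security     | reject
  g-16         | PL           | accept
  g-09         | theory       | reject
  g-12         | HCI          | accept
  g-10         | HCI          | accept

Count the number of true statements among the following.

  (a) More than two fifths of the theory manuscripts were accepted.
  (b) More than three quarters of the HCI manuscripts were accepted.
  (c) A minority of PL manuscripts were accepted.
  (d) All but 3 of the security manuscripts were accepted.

(a) theory: |A| = 7, |A ∩ B| = 2; needs |A ∩ B| / |A| > 2/5 — false.
(b) HCI: |A| = 6, |A ∩ B| = 5; needs |A ∩ B| / |A| > 3/4 — true.
(c) PL: |A| = 9, |A ∩ B| = 5; needs |A ∩ B| < |A ∖ B| — false.
(d) security: |A| = 7, |A ∩ B| = 4; needs |A ∖ B| = 3 — true.

2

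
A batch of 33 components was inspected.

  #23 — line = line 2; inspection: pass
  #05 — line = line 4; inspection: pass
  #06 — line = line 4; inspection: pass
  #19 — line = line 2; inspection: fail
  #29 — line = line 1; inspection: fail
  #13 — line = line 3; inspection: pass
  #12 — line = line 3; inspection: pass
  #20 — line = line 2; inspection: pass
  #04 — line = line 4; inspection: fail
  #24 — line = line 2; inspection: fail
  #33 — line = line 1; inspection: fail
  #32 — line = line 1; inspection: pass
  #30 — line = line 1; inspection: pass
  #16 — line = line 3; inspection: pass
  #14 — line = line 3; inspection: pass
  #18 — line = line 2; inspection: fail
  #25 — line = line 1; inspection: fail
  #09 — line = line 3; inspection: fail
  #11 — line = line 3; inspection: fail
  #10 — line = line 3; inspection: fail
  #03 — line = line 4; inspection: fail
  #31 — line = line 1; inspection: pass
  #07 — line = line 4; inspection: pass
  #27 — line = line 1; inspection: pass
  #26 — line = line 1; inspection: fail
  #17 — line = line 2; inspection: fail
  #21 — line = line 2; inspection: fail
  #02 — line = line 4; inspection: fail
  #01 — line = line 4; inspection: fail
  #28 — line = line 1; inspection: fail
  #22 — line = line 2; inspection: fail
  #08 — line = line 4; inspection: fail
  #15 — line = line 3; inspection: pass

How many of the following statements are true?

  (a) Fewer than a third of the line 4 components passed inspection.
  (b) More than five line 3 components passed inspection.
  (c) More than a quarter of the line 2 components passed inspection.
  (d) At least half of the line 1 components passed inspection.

0

(a) line 4: |A| = 8, |A ∩ B| = 3; needs |A ∩ B| / |A| < 1/3 — false.
(b) line 3: |A| = 8, |A ∩ B| = 5; needs |A ∩ B| > 5 — false.
(c) line 2: |A| = 8, |A ∩ B| = 2; needs |A ∩ B| / |A| > 1/4 — false.
(d) line 1: |A| = 9, |A ∩ B| = 4; needs |A ∩ B| ≥ |A ∖ B| — false.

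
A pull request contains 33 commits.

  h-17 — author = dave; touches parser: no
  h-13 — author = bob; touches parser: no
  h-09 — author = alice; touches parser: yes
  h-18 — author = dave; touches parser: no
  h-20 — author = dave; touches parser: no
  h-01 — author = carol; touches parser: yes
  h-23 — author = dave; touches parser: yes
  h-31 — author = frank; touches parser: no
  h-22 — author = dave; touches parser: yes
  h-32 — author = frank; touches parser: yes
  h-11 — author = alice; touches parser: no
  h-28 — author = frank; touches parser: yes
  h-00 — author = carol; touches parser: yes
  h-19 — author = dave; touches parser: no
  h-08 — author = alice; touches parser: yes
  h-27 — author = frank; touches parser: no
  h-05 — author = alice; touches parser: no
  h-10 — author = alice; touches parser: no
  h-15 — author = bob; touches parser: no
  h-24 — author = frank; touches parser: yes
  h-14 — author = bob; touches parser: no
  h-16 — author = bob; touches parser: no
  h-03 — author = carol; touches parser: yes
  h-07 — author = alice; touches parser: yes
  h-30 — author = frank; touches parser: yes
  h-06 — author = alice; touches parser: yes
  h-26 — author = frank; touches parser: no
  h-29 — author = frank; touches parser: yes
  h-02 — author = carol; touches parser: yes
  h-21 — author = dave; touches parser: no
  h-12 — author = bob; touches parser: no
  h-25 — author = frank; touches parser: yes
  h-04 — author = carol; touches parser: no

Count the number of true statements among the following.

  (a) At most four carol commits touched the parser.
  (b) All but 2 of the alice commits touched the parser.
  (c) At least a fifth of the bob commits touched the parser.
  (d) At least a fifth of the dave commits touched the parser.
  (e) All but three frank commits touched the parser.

(a) carol: |A| = 5, |A ∩ B| = 4; needs |A ∩ B| ≤ 4 — true.
(b) alice: |A| = 7, |A ∩ B| = 4; needs |A ∖ B| = 2 — false.
(c) bob: |A| = 5, |A ∩ B| = 0; needs |A ∩ B| / |A| ≥ 1/5 — false.
(d) dave: |A| = 7, |A ∩ B| = 2; needs |A ∩ B| / |A| ≥ 1/5 — true.
(e) frank: |A| = 9, |A ∩ B| = 6; needs |A ∖ B| = 3 — true.

3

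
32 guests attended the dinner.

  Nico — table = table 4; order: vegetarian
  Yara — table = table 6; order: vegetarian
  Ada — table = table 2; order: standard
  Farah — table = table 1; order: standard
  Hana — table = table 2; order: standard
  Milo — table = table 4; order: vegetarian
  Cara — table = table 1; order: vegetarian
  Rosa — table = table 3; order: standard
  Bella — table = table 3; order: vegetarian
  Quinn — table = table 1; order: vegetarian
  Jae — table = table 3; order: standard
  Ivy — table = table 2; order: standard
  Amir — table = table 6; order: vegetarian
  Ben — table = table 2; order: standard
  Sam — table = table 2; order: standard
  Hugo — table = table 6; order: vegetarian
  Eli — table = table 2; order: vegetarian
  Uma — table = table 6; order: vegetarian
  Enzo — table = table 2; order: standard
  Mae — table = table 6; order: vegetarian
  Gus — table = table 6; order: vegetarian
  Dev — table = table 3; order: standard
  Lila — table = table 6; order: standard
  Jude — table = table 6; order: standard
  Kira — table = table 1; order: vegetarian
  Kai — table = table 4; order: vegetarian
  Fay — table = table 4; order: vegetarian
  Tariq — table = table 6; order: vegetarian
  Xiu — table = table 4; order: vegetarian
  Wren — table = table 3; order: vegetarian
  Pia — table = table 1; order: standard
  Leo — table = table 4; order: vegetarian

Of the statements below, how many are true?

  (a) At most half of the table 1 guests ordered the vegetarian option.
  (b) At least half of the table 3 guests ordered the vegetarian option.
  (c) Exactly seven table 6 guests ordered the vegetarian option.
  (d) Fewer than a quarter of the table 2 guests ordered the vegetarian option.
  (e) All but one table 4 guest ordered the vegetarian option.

2

(a) table 1: |A| = 5, |A ∩ B| = 3; needs |A ∩ B| ≤ |A ∖ B| — false.
(b) table 3: |A| = 5, |A ∩ B| = 2; needs |A ∩ B| ≥ |A ∖ B| — false.
(c) table 6: |A| = 9, |A ∩ B| = 7; needs |A ∩ B| = 7 — true.
(d) table 2: |A| = 7, |A ∩ B| = 1; needs |A ∩ B| / |A| < 1/4 — true.
(e) table 4: |A| = 6, |A ∩ B| = 6; needs |A ∖ B| = 1 — false.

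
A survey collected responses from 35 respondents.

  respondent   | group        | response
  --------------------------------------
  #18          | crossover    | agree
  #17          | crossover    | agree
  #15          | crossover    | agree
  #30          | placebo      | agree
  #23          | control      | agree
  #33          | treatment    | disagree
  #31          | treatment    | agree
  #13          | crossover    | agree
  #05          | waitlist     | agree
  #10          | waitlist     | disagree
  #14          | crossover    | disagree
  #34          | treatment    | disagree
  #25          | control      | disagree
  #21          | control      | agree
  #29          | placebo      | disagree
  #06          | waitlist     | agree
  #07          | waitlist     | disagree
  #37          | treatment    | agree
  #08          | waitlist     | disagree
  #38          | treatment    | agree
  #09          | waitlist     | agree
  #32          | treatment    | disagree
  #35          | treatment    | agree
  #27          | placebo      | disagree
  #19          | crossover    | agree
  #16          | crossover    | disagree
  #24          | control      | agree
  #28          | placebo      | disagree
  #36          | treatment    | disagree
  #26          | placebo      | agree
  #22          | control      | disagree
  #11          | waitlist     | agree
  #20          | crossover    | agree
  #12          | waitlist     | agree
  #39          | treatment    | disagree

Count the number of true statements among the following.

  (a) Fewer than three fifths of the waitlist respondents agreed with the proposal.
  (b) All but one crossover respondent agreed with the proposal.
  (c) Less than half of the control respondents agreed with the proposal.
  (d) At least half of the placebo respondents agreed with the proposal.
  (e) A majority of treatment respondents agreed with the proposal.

(a) waitlist: |A| = 8, |A ∩ B| = 5; needs |A ∩ B| / |A| < 3/5 — false.
(b) crossover: |A| = 8, |A ∩ B| = 6; needs |A ∖ B| = 1 — false.
(c) control: |A| = 5, |A ∩ B| = 3; needs |A ∩ B| < |A ∖ B| — false.
(d) placebo: |A| = 5, |A ∩ B| = 2; needs |A ∩ B| ≥ |A ∖ B| — false.
(e) treatment: |A| = 9, |A ∩ B| = 4; needs |A ∩ B| > |A ∖ B| — false.

0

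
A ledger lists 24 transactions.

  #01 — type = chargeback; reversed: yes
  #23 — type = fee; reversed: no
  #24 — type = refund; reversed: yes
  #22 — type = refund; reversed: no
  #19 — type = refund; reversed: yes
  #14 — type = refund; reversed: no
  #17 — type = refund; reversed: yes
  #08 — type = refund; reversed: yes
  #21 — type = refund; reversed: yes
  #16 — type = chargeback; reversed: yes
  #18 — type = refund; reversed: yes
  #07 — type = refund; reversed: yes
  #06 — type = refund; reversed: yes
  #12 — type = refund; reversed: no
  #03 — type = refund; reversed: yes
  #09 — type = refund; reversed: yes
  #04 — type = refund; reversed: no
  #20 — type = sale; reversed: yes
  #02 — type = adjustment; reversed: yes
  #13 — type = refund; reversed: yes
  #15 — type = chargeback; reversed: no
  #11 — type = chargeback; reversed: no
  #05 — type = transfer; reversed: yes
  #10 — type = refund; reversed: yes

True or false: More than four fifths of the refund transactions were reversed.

False

'More than four fifths of the refund transactions were reversed' holds iff |A ∩ B| / |A| > 4/5.
|A| = 16, |A ∩ B| = 12, |A ∖ B| = 4.
|A ∩ B|/|A| = 12/16, so the statement is false.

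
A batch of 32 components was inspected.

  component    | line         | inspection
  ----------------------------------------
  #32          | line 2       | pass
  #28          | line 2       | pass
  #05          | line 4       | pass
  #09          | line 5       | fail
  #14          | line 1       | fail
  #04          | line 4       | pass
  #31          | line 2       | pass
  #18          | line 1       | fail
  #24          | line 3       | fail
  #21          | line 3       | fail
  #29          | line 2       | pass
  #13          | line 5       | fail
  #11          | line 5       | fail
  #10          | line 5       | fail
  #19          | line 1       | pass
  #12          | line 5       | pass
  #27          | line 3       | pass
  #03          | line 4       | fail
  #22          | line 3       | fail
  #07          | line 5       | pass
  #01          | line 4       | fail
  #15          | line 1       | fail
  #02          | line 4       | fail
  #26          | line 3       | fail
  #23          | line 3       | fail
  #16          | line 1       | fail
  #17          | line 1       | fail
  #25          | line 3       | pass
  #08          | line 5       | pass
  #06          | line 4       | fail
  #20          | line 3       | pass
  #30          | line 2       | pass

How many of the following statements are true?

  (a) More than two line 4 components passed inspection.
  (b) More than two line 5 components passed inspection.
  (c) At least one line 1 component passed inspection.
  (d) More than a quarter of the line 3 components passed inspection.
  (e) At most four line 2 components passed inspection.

(a) line 4: |A| = 6, |A ∩ B| = 2; needs |A ∩ B| > 2 — false.
(b) line 5: |A| = 7, |A ∩ B| = 3; needs |A ∩ B| > 2 — true.
(c) line 1: |A| = 6, |A ∩ B| = 1; needs A ∩ B ≠ ∅ (|A ∩ B| ≥ 1) — true.
(d) line 3: |A| = 8, |A ∩ B| = 3; needs |A ∩ B| / |A| > 1/4 — true.
(e) line 2: |A| = 5, |A ∩ B| = 5; needs |A ∩ B| ≤ 4 — false.

3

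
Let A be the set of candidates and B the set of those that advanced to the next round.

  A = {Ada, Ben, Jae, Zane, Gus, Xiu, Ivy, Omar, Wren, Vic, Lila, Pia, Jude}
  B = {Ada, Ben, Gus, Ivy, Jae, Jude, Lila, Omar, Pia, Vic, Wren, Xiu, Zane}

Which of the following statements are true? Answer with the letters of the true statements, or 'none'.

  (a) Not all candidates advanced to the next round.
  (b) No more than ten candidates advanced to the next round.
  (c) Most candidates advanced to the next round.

|A| = 13, |A ∩ B| = 13, |A ∖ B| = 0.
(a) A ⊄ B (|A ∖ B| ≥ 1): fails.
(b) |A ∩ B| ≤ 10: fails.
(c) |A ∩ B| > |A ∖ B|: holds.

(c)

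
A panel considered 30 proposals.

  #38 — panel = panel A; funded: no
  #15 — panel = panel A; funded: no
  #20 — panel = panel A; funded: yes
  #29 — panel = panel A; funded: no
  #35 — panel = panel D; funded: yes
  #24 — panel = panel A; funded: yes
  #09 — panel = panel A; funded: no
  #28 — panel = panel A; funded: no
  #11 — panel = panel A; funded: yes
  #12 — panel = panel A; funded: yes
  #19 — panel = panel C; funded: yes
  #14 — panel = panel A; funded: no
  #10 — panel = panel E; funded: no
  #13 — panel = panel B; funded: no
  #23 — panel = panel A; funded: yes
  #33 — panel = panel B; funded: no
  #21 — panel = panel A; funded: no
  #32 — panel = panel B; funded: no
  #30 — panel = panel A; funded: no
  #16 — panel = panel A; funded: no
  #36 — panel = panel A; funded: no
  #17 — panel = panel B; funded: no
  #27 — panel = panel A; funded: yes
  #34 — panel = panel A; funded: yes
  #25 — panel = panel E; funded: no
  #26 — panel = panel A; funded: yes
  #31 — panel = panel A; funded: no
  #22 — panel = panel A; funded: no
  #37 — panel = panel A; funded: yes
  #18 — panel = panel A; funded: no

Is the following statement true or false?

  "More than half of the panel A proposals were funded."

False

Truth condition: |A ∩ B| > |A ∖ B|.
|A| = 22, |A ∩ B| = 9, |A ∖ B| = 13.
9 < 13, so the statement is false.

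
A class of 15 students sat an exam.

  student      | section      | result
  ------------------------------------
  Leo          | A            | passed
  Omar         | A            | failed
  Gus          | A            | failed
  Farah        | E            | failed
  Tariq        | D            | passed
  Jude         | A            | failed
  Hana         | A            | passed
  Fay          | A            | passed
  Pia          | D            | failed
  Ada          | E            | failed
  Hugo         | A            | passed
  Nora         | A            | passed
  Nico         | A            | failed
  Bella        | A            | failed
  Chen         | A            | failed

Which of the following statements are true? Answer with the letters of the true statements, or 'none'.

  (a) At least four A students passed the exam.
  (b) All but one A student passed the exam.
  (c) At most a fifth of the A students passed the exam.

(a)

|A| = 11, |A ∩ B| = 5, |A ∖ B| = 6.
(a) |A ∩ B| ≥ 4: holds.
(b) |A ∖ B| = 1: fails.
(c) |A ∩ B| / |A| ≤ 1/5: fails.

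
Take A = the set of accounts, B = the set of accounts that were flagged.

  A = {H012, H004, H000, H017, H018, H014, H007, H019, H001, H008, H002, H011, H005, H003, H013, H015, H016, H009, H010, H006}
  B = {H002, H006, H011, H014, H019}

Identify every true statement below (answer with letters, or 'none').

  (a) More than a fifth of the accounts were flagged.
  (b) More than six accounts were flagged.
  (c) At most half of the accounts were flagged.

|A| = 20, |A ∩ B| = 5, |A ∖ B| = 15.
(a) |A ∩ B| / |A| > 1/5: holds.
(b) |A ∩ B| > 6: fails.
(c) |A ∩ B| ≤ |A ∖ B|: holds.

(a), (c)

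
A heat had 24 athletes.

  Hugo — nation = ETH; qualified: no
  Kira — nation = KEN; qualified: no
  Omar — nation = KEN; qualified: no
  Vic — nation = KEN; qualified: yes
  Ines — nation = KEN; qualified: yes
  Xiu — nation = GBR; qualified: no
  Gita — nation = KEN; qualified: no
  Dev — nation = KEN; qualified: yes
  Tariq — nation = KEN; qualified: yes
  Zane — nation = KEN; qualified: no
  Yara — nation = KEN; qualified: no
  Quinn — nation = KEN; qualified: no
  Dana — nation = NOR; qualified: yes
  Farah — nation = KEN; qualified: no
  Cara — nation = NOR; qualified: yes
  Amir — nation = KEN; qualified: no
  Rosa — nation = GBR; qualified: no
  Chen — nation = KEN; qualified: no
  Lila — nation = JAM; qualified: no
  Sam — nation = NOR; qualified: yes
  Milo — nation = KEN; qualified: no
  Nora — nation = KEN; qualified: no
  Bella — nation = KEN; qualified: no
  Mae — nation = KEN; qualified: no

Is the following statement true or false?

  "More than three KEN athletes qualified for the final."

Truth condition: |A ∩ B| > 3.
|A| = 17, |A ∩ B| = 4, |A ∖ B| = 13.
|A ∩ B| = 4, so the statement is true.

True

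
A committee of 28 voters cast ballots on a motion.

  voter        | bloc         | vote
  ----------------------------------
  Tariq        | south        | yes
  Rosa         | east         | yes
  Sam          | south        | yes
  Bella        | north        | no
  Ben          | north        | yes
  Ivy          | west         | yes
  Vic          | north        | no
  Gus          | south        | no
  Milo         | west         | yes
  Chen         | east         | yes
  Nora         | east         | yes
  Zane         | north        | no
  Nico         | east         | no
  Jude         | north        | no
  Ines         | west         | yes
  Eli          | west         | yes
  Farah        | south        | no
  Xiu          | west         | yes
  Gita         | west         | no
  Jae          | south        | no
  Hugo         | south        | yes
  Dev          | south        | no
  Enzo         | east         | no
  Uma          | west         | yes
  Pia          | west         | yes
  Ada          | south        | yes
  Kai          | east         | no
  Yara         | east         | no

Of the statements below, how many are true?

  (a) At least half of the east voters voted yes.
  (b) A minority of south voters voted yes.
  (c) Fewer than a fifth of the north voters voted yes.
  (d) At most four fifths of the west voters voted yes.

0

(a) east: |A| = 7, |A ∩ B| = 3; needs |A ∩ B| ≥ |A ∖ B| — false.
(b) south: |A| = 8, |A ∩ B| = 4; needs |A ∩ B| < |A ∖ B| — false.
(c) north: |A| = 5, |A ∩ B| = 1; needs |A ∩ B| / |A| < 1/5 — false.
(d) west: |A| = 8, |A ∩ B| = 7; needs |A ∩ B| / |A| ≤ 4/5 — false.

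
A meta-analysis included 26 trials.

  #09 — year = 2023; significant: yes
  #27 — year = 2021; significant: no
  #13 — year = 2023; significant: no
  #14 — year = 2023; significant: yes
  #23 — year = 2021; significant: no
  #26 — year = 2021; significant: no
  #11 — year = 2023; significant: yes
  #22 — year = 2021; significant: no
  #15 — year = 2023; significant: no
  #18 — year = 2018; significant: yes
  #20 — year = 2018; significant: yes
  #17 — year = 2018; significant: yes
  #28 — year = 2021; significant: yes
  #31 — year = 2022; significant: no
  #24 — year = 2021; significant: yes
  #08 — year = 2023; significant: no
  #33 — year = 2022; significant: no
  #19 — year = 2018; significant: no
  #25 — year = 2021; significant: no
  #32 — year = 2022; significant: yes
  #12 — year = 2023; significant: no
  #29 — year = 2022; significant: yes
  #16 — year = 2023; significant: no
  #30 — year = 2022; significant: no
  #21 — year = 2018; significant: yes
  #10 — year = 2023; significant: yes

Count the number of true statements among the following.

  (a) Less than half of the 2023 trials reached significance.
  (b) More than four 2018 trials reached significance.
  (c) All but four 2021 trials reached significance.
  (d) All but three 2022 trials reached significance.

2

(a) 2023: |A| = 9, |A ∩ B| = 4; needs |A ∩ B| < |A ∖ B| — true.
(b) 2018: |A| = 5, |A ∩ B| = 4; needs |A ∩ B| > 4 — false.
(c) 2021: |A| = 7, |A ∩ B| = 2; needs |A ∖ B| = 4 — false.
(d) 2022: |A| = 5, |A ∩ B| = 2; needs |A ∖ B| = 3 — true.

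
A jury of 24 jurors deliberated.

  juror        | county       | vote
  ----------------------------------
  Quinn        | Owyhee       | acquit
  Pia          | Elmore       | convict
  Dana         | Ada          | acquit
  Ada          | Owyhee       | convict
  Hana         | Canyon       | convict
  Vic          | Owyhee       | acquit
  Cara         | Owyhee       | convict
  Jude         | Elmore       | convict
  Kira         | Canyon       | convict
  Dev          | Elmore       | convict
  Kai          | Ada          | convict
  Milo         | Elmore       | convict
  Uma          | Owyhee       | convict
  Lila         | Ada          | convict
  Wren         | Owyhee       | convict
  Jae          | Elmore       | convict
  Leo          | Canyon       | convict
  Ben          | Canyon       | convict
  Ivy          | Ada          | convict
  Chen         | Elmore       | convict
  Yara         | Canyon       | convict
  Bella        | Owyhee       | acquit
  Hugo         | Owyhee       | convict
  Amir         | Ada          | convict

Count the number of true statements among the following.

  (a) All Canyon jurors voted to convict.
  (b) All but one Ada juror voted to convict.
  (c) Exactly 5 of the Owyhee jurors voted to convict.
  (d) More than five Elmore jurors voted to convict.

(a) Canyon: |A| = 5, |A ∩ B| = 5; needs A ⊆ B, i.e. every element of A is in B (|A ∖ B| = 0) — true.
(b) Ada: |A| = 5, |A ∩ B| = 4; needs |A ∖ B| = 1 — true.
(c) Owyhee: |A| = 8, |A ∩ B| = 5; needs |A ∩ B| = 5 — true.
(d) Elmore: |A| = 6, |A ∩ B| = 6; needs |A ∩ B| > 5 — true.

4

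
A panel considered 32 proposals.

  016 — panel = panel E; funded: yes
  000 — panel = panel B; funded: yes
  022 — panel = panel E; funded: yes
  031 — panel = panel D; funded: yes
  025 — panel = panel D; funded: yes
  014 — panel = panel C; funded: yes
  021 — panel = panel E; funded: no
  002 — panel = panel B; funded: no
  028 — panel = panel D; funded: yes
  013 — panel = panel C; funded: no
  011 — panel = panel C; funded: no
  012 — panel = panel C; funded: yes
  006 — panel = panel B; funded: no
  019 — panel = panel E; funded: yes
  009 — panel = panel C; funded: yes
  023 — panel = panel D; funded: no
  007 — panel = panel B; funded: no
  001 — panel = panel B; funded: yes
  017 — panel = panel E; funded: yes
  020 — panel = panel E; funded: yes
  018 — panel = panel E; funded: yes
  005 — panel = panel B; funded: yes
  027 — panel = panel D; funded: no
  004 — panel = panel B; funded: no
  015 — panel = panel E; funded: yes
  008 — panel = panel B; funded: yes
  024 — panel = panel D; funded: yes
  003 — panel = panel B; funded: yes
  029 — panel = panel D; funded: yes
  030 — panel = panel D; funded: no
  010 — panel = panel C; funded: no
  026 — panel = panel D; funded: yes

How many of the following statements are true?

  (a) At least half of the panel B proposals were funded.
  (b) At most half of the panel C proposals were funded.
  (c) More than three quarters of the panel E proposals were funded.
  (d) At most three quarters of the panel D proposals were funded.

4

(a) panel B: |A| = 9, |A ∩ B| = 5; needs |A ∩ B| ≥ |A ∖ B| — true.
(b) panel C: |A| = 6, |A ∩ B| = 3; needs |A ∩ B| ≤ |A ∖ B| — true.
(c) panel E: |A| = 8, |A ∩ B| = 7; needs |A ∩ B| / |A| > 3/4 — true.
(d) panel D: |A| = 9, |A ∩ B| = 6; needs |A ∩ B| / |A| ≤ 3/4 — true.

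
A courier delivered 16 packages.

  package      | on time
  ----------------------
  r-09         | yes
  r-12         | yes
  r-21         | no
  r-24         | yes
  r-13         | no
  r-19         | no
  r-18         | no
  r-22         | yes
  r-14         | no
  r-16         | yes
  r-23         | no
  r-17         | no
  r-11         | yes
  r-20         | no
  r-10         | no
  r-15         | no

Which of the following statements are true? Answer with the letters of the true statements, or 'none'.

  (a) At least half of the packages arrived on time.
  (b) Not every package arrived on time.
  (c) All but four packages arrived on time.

(b)

|A| = 16, |A ∩ B| = 6, |A ∖ B| = 10.
(a) |A ∩ B| ≥ |A ∖ B|: fails.
(b) A ⊄ B (|A ∖ B| ≥ 1): holds.
(c) |A ∖ B| = 4: fails.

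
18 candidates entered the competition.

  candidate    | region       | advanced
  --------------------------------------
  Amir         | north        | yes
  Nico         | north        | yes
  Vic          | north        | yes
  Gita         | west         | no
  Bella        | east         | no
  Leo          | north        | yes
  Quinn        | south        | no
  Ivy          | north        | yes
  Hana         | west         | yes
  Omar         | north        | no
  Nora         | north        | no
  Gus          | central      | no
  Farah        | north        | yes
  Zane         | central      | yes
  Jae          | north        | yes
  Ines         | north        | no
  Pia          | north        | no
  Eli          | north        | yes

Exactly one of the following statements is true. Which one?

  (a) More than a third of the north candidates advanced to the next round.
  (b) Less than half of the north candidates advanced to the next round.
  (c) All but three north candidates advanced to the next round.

|A| = 12, |A ∩ B| = 8, |A ∖ B| = 4.
(a) requires |A ∩ B| / |A| > 1/3: true.
(b) requires |A ∩ B| < |A ∖ B|: false.
(c) requires |A ∖ B| = 3: false.

(a)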